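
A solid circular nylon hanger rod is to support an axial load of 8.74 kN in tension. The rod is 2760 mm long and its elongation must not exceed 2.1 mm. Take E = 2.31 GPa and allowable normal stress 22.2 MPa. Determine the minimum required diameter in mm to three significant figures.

Required area A ≥ P/σ_allow = 8740/22.2 = 393.7 mm².
For a solid circular section, d ≥ √(4A/π) = 22.39 mm.
Elongation limit: A ≥ PL/(Eδ_allow) = 8740·2760/(2310·2.1) = 4973 mm² ⇒ d ≥ 79.57 mm.
The elongation limit governs.

79.6 mm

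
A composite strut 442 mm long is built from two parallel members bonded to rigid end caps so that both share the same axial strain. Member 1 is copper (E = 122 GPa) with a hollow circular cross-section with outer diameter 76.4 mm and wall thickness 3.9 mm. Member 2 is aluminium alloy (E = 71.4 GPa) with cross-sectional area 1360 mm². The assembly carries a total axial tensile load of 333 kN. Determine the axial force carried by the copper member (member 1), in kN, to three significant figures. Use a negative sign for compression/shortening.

A_1 = 888.3 mm².
Equal strain + equilibrium ⇒ each member carries load in proportion to AE: A₁E₁ = 108400000 N, A₂E₂ = 97100000 N, ΣAE = 205500000 N.
F₁ = P·A₁E₁/ΣAE = 333000·108400000/205500000 = 175600 N.

176 kN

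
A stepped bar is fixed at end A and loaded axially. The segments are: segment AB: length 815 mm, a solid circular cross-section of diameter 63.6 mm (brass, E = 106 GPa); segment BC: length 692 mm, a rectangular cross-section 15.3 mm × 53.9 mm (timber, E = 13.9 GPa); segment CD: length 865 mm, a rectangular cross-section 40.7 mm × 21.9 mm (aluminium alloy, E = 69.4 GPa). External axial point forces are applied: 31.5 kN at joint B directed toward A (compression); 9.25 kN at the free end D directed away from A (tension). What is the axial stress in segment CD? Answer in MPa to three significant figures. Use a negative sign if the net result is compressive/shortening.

Internal axial forces (sectioning from the free end, tension +): N_CD = 9.25 kN, N_BC = 9.25 kN, N_AB = -22.25 kN.
A_CD = 891.3 mm².
σ_CD = N_CD/A_CD = 9250/891.3 = 10.38 MPa.

10.4 MPa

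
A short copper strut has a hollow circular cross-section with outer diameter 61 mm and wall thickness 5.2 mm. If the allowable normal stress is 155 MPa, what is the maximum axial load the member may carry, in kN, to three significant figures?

A = 911.6 mm².
P_max = σ_allow · A = 155 · 911.6 = 141300 N = 141.3 kN.

141 kN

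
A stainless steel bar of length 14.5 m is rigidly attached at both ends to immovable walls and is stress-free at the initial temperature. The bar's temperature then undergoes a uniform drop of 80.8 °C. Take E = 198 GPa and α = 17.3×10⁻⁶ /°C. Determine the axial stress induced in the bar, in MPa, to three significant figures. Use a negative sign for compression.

277 MPa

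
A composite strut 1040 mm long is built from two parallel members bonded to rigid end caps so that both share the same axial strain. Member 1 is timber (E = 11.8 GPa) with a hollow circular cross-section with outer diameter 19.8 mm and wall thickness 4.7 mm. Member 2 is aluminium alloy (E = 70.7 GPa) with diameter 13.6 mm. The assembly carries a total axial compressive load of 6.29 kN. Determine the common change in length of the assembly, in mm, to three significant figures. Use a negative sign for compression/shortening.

A_1 = 223 mm².
A_2 = 145.3 mm².
Equal strain + equilibrium ⇒ each member carries load in proportion to AE: A₁E₁ = 2631000 N, A₂E₂ = 10270000 N, ΣAE = 12900000 N.
δ = PL/ΣAE = -6290·1040/12900000 = -0.507 mm.

-0.507 mm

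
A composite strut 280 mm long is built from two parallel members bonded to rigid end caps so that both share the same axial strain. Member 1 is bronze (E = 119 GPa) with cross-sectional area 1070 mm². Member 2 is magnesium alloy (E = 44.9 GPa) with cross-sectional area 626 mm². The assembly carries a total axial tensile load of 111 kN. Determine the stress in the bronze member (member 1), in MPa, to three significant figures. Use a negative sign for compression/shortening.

85.0 MPa

Equal strain + equilibrium ⇒ each member carries load in proportion to AE: A₁E₁ = 127300000 N, A₂E₂ = 28110000 N, ΣAE = 155400000 N.
σ₁ = P·E₁/ΣAE = 111000·119000/155400000 = 84.98 MPa.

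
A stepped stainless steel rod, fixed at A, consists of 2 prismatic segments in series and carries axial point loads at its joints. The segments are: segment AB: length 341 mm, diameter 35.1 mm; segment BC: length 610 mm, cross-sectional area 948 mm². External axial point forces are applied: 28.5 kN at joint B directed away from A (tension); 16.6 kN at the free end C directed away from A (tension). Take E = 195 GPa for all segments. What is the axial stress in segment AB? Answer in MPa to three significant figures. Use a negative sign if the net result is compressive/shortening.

Internal axial forces (sectioning from the free end, tension +): N_BC = 16.6 kN, N_AB = 45.1 kN.
A_AB = 967.6 mm².
σ_AB = N_AB/A_AB = 45100/967.6 = 46.61 MPa.

46.6 MPa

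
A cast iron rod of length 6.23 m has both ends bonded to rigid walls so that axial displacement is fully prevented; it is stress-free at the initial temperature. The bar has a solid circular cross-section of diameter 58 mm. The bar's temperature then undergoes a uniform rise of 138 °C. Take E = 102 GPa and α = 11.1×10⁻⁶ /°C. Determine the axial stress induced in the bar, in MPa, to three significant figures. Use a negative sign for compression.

-156 MPa

Free thermal expansion αLΔT = 11.1e-6 · 6230 · 138 = 9.543 mm.
The walls impose strain ε = −(9.543)/6230 = -1.5318e-03; σ = Eε = 102000 · -1.5318e-03 = -156.2 MPa.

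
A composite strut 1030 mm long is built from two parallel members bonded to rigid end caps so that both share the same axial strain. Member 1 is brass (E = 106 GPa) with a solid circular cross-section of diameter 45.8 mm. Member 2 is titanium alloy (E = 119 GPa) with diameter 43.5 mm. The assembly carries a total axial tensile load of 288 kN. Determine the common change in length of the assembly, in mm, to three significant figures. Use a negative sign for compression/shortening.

0.844 mm

A_1 = 1647 mm².
A_2 = 1486 mm².
Equal strain + equilibrium ⇒ each member carries load in proportion to AE: A₁E₁ = 174600000 N, A₂E₂ = 176900000 N, ΣAE = 351500000 N.
δ = PL/ΣAE = 288000·1030/351500000 = 0.844 mm.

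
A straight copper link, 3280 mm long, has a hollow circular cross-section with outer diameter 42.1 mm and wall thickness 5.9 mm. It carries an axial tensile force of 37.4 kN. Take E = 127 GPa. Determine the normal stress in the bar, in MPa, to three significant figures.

A = 671 mm².
σ = N/A = 37400/671 = 55.74 MPa.

55.7 MPa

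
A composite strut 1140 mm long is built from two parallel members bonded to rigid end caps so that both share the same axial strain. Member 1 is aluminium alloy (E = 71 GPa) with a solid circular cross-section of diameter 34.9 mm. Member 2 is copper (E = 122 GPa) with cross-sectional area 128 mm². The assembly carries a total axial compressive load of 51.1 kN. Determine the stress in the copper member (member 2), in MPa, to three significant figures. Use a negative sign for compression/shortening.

-74.6 MPa

A_1 = 956.6 mm².
Equal strain + equilibrium ⇒ each member carries load in proportion to AE: A₁E₁ = 67920000 N, A₂E₂ = 15620000 N, ΣAE = 83540000 N.
σ₂ = P·E₂/ΣAE = -51100·122000/83540000 = -74.63 MPa.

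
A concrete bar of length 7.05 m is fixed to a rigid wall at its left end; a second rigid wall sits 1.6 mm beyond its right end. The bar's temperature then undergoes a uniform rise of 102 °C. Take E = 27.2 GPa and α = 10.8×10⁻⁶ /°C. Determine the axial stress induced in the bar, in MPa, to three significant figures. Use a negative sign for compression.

-23.8 MPa

Free thermal expansion αLΔT = 10.8e-6 · 7050 · 102 = 7.766 mm.
The walls engage after the gap closes; constrained expansion = 7.766 − 1.6 = 6.166 mm.
The walls impose strain ε = −(6.166)/7050 = -8.7465e-04; σ = Eε = 27200 · -8.7465e-04 = -23.79 MPa.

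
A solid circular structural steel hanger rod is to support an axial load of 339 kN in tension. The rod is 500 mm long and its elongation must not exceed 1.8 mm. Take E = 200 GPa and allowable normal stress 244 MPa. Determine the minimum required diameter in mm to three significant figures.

Required area A ≥ P/σ_allow = 339000/244 = 1389 mm².
For a solid circular section, d ≥ √(4A/π) = 42.06 mm.
Elongation limit: A ≥ PL/(Eδ_allow) = 339000·500/(200000·1.8) = 470.8 mm² ⇒ d ≥ 24.48 mm.
The stress limit governs.

42.1 mm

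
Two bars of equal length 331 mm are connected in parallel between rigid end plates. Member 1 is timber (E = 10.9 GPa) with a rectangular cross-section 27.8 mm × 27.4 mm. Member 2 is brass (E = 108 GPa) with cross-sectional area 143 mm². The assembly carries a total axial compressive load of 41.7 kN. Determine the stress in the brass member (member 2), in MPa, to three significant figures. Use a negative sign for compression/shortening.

A_1 = 761.7 mm².
Equal strain + equilibrium ⇒ each member carries load in proportion to AE: A₁E₁ = 8303000 N, A₂E₂ = 15440000 N, ΣAE = 23750000 N.
σ₂ = P·E₂/ΣAE = -41700·108000/23750000 = -189.7 MPa.

-190 MPa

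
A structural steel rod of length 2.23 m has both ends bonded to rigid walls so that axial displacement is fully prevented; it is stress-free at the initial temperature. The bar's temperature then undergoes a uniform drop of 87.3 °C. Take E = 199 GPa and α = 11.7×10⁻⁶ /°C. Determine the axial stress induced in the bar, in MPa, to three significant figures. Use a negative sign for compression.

203 MPa

Free thermal expansion αLΔT = 11.7e-6 · 2230 · -87.3 = -2.278 mm.
The walls impose strain ε = −(-2.278)/2230 = 1.0214e-03; σ = Eε = 199000 · 1.0214e-03 = 203.3 MPa.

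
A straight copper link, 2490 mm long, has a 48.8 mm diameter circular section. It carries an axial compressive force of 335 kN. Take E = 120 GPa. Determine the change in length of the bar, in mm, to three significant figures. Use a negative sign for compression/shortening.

A = 1870 mm².
δ_mech = NL/(AE) = -335000·2490/(1870·120000) = -3.716 mm.

-3.72 mm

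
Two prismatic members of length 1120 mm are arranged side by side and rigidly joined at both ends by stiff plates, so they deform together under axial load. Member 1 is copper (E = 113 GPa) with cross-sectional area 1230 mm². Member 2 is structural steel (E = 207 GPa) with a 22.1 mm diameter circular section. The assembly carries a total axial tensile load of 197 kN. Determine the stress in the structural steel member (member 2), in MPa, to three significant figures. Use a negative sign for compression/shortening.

187 MPa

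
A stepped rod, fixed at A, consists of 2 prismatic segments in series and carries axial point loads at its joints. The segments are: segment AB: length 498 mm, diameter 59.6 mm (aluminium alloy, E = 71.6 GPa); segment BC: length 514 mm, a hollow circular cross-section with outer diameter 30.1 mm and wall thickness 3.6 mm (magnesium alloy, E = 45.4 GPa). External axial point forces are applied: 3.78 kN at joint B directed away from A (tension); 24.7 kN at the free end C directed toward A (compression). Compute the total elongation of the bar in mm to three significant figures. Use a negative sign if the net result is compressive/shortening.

Internal axial forces (sectioning from the free end, tension +): N_BC = -24.7 kN, N_AB = -20.92 kN.
A_AB = 2790 mm².
A_BC = 299.7 mm².
δ_AB = -20920·498/(2790·71600) = -0.05215 mm
δ_BC = -24700·514/(299.7·45400) = -0.9331 mm
δ = Σδ_i = -0.9852 mm.

-0.985 mm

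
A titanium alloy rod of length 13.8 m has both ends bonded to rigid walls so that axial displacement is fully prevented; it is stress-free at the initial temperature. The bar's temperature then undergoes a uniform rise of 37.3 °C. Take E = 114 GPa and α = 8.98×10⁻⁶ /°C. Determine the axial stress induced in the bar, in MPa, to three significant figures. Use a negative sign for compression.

Free thermal expansion αLΔT = 8.98e-6 · 13800 · 37.3 = 4.622 mm.
The walls impose strain ε = −(4.622)/13800 = -3.3495e-04; σ = Eε = 114000 · -3.3495e-04 = -38.18 MPa.

-38.2 MPa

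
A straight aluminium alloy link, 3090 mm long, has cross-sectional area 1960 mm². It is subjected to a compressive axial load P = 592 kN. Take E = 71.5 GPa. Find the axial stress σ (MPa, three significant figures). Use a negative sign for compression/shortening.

-302 MPa

σ = N/A = -592000/1960 = -302 MPa.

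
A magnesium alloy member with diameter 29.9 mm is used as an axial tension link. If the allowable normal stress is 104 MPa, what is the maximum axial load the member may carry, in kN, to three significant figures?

73.0 kN

A = 702.2 mm².
P_max = σ_allow · A = 104 · 702.2 = 73020 N = 73.02 kN.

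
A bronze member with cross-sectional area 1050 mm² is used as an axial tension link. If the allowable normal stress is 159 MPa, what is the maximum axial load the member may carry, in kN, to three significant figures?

P_max = σ_allow · A = 159 · 1050 = 167000 N = 166.9 kN.

167 kN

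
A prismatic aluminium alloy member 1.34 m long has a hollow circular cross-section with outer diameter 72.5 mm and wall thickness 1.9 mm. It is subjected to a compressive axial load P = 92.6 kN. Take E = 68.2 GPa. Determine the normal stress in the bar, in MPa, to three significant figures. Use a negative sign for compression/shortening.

-220 MPa

A = 421.4 mm².
σ = N/A = -92600/421.4 = -219.7 MPa.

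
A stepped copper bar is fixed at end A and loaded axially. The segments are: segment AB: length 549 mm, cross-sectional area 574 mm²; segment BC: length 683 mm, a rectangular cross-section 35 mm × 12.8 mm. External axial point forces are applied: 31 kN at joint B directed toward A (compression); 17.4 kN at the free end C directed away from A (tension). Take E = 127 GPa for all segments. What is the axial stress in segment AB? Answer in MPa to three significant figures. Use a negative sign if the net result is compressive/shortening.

-23.7 MPa

Internal axial forces (sectioning from the free end, tension +): N_BC = 17.4 kN, N_AB = -13.6 kN.
σ_AB = N_AB/A_AB = -13600/574 = -23.69 MPa.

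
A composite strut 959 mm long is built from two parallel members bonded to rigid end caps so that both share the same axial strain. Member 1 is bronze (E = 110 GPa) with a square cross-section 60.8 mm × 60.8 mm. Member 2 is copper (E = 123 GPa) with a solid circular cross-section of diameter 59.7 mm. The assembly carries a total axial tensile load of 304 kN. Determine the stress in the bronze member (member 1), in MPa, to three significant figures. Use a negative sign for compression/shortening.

44.5 MPa

A_1 = 3697 mm².
A_2 = 2799 mm².
Equal strain + equilibrium ⇒ each member carries load in proportion to AE: A₁E₁ = 406600000 N, A₂E₂ = 344300000 N, ΣAE = 750900000 N.
σ₁ = P·E₁/ΣAE = 304000·110000/750900000 = 44.53 MPa.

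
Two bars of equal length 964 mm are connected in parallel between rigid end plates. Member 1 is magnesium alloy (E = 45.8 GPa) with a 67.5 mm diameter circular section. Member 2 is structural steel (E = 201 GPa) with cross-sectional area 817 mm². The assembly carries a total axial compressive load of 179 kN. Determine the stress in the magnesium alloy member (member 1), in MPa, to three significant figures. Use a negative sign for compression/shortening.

-25.0 MPa

A_1 = 3578 mm².
Equal strain + equilibrium ⇒ each member carries load in proportion to AE: A₁E₁ = 163900000 N, A₂E₂ = 164200000 N, ΣAE = 328100000 N.
σ₁ = P·E₁/ΣAE = -179000·45800/328100000 = -24.99 MPa.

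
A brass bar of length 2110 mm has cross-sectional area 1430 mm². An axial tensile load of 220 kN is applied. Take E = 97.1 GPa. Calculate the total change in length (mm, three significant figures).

3.34 mm

δ_mech = NL/(AE) = 220000·2110/(1430·97100) = 3.343 mm.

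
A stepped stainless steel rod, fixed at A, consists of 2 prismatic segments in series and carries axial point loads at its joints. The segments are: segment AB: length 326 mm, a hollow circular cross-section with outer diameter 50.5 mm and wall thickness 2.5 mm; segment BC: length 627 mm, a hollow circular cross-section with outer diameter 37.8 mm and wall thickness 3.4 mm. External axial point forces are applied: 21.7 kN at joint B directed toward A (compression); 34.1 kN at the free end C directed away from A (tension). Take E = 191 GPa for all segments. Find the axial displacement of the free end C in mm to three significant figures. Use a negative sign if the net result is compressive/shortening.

0.361 mm

Internal axial forces (sectioning from the free end, tension +): N_BC = 34.1 kN, N_AB = 12.4 kN.
A_AB = 377 mm².
A_BC = 367.4 mm².
δ_AB = 12400·326/(377·191000) = 0.05614 mm
δ_BC = 34100·627/(367.4·191000) = 0.3047 mm
δ = Σδ_i = 0.3608 mm.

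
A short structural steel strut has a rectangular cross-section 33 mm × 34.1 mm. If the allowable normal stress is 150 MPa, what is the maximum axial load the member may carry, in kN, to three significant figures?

169 kN

A = 1125 mm².
P_max = σ_allow · A = 150 · 1125 = 168800 N = 168.8 kN.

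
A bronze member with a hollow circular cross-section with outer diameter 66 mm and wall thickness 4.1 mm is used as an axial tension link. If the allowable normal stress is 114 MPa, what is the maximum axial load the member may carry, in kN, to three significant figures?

A = 797.3 mm².
P_max = σ_allow · A = 114 · 797.3 = 90890 N = 90.89 kN.

90.9 kN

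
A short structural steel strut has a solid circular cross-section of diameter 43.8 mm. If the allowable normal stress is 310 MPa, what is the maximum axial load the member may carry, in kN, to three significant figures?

A = 1507 mm².
P_max = σ_allow · A = 310 · 1507 = 467100 N = 467.1 kN.

467 kN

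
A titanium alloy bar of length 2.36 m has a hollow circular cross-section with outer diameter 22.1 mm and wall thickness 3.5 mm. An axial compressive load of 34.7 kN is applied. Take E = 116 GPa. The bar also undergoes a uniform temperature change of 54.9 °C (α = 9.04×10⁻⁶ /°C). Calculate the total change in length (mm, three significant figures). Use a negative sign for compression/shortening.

-2.28 mm

A = 204.5 mm².
δ_mech = NL/(AE) = -34700·2360/(204.5·116000) = -3.452 mm.
δ_thermal = αLΔT = 9.04e-6·2360·54.9 = 1.171 mm.
δ = δ_mech + δ_thermal = -2.281 mm.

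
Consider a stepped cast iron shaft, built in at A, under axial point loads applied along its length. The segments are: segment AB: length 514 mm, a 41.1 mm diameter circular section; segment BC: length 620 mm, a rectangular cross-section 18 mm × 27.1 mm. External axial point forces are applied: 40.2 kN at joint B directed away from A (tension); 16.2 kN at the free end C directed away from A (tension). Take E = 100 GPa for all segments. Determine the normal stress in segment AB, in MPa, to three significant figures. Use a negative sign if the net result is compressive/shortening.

42.5 MPa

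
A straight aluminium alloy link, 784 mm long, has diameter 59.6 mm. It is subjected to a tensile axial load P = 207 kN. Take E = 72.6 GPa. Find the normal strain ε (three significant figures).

0.00102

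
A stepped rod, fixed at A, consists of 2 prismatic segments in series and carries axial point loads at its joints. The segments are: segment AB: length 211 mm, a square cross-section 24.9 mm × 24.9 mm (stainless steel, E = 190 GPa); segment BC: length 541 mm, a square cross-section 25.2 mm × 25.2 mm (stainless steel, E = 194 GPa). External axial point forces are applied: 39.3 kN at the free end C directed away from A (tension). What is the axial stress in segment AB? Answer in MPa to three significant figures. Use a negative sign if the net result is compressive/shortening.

Internal axial forces (sectioning from the free end, tension +): N_BC = 39.3 kN, N_AB = 39.3 kN.
A_AB = 620 mm².
σ_AB = N_AB/A_AB = 39300/620 = 63.39 MPa.

63.4 MPa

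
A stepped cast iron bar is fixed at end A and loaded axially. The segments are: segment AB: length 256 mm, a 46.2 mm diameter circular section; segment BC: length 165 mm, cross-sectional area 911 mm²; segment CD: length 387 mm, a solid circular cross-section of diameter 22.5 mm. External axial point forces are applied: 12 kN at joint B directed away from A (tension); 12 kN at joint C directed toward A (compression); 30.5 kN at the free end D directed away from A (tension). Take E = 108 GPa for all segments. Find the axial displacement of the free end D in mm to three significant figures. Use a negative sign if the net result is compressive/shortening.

0.349 mm

Internal axial forces (sectioning from the free end, tension +): N_CD = 30.5 kN, N_BC = 18.5 kN, N_AB = 30.5 kN.
A_AB = 1676 mm².
A_CD = 397.6 mm².
δ_AB = 30500·256/(1676·108000) = 0.04313 mm
δ_BC = 18500·165/(911·108000) = 0.03103 mm
δ_CD = 30500·387/(397.6·108000) = 0.2749 mm
δ = Σδ_i = 0.349 mm.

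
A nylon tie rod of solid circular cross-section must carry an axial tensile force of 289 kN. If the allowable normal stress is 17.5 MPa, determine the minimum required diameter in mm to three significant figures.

Required area A ≥ P/σ_allow = 289000/17.5 = 16510 mm².
For a solid circular section, d ≥ √(4A/π) = 145 mm.

145 mm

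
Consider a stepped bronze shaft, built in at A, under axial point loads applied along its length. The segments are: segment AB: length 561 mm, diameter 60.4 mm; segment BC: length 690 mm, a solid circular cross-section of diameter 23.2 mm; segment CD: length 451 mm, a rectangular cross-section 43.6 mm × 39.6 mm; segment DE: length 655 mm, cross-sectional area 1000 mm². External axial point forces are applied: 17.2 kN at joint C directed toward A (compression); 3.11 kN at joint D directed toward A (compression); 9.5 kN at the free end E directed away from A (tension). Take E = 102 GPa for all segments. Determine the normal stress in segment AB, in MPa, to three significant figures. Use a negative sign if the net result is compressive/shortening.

-3.77 MPa

Internal axial forces (sectioning from the free end, tension +): N_DE = 9.5 kN, N_CD = 6.39 kN, N_BC = -10.81 kN, N_AB = -10.81 kN.
A_AB = 2865 mm².
σ_AB = N_AB/A_AB = -10810/2865 = -3.773 MPa.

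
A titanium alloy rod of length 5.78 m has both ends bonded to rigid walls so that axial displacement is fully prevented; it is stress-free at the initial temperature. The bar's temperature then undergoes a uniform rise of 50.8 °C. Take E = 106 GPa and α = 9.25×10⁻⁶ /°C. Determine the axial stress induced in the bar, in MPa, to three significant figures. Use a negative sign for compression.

-49.8 MPa

Free thermal expansion αLΔT = 9.25e-6 · 5780 · 50.8 = 2.716 mm.
The walls impose strain ε = −(2.716)/5780 = -4.6990e-04; σ = Eε = 106000 · -4.6990e-04 = -49.81 MPa.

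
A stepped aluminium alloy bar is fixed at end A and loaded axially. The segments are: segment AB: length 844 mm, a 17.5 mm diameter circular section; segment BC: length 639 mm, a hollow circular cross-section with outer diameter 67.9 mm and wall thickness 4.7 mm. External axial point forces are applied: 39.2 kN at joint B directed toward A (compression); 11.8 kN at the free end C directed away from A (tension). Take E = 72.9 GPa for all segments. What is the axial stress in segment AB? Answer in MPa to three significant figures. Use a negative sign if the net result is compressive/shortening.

-114 MPa

Internal axial forces (sectioning from the free end, tension +): N_BC = 11.8 kN, N_AB = -27.4 kN.
A_AB = 240.5 mm².
σ_AB = N_AB/A_AB = -27400/240.5 = -113.9 MPa.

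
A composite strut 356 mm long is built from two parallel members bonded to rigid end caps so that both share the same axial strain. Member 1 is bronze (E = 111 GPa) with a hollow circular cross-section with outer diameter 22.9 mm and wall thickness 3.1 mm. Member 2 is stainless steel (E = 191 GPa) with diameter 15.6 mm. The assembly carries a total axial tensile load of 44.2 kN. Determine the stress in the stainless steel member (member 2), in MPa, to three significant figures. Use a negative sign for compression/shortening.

A_1 = 192.8 mm².
A_2 = 191.1 mm².
Equal strain + equilibrium ⇒ each member carries load in proportion to AE: A₁E₁ = 21400000 N, A₂E₂ = 36510000 N, ΣAE = 57910000 N.
σ₂ = P·E₂/ΣAE = 44200·191000/57910000 = 145.8 MPa.

146 MPa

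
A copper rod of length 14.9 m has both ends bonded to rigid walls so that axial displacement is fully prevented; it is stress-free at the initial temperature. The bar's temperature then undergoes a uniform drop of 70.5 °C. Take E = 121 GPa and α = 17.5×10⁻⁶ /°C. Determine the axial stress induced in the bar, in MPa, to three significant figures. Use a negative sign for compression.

Free thermal expansion αLΔT = 17.5e-6 · 14900 · -70.5 = -18.38 mm.
The walls impose strain ε = −(-18.38)/14900 = 1.2337e-03; σ = Eε = 121000 · 1.2337e-03 = 149.3 MPa.

149 MPa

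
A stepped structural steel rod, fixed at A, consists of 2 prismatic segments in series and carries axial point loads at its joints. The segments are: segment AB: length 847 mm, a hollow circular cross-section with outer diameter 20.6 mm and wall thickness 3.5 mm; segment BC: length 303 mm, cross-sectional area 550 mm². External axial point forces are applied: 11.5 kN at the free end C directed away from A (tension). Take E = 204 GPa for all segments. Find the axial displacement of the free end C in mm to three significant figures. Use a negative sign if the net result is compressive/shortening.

Internal axial forces (sectioning from the free end, tension +): N_BC = 11.5 kN, N_AB = 11.5 kN.
A_AB = 188 mm².
δ_AB = 11500·847/(188·204000) = 0.2539 mm
δ_BC = 11500·303/(550·204000) = 0.03106 mm
δ = Σδ_i = 0.285 mm.

0.285 mm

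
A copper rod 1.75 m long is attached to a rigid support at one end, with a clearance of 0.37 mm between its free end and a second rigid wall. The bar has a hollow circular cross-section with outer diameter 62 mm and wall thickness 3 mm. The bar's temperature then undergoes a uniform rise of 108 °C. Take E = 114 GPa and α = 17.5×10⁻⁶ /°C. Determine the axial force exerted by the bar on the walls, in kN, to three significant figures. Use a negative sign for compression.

-106 kN

Free thermal expansion αLΔT = 17.5e-6 · 1750 · 108 = 3.307 mm.
The walls engage after the gap closes; constrained expansion = 3.307 − 0.37 = 2.937 mm.
The walls impose strain ε = −(2.937)/1750 = -1.6786e-03; σ = Eε = 114000 · -1.6786e-03 = -191.4 MPa.
Wall reaction R = σ·A = -191.4·556.1 = -106400 N = -106.4 kN.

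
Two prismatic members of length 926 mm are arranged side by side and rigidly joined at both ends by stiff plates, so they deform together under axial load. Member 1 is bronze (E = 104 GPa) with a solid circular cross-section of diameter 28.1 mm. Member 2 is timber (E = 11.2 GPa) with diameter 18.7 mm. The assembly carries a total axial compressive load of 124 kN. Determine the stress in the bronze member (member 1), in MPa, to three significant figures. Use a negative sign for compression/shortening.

-191 MPa

A_1 = 620.2 mm².
A_2 = 274.6 mm².
Equal strain + equilibrium ⇒ each member carries load in proportion to AE: A₁E₁ = 64500000 N, A₂E₂ = 3076000 N, ΣAE = 67570000 N.
σ₁ = P·E₁/ΣAE = -124000·104000/67570000 = -190.8 MPa.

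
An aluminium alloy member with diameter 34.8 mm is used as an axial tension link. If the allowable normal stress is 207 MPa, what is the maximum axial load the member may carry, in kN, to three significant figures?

A = 951.1 mm².
P_max = σ_allow · A = 207 · 951.1 = 196900 N = 196.9 kN.

197 kN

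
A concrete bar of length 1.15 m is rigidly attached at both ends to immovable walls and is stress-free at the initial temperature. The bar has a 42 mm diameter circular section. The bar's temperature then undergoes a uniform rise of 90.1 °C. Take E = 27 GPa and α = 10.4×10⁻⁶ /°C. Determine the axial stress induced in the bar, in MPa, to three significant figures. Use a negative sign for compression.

-25.3 MPa

Free thermal expansion αLΔT = 10.4e-6 · 1150 · 90.1 = 1.078 mm.
The walls impose strain ε = −(1.078)/1150 = -9.3704e-04; σ = Eε = 27000 · -9.3704e-04 = -25.3 MPa.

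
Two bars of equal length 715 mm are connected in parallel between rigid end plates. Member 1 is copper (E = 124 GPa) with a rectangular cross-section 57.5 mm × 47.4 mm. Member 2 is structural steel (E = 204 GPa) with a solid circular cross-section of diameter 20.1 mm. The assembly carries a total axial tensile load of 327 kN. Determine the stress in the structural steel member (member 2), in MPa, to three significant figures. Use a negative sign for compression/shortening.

166 MPa

A_1 = 2726 mm².
A_2 = 317.3 mm².
Equal strain + equilibrium ⇒ each member carries load in proportion to AE: A₁E₁ = 338000000 N, A₂E₂ = 64730000 N, ΣAE = 402700000 N.
σ₂ = P·E₂/ΣAE = 327000·204000/402700000 = 165.7 MPa.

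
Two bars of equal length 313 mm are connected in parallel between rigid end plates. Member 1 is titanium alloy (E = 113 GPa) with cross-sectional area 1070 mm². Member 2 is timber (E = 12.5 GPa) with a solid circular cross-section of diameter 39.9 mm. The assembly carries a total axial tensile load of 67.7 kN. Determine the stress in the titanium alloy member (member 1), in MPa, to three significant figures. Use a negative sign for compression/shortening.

A_2 = 1250 mm².
Equal strain + equilibrium ⇒ each member carries load in proportion to AE: A₁E₁ = 120900000 N, A₂E₂ = 15630000 N, ΣAE = 136500000 N.
σ₁ = P·E₁/ΣAE = 67700·113000/136500000 = 56.03 MPa.

56.0 MPa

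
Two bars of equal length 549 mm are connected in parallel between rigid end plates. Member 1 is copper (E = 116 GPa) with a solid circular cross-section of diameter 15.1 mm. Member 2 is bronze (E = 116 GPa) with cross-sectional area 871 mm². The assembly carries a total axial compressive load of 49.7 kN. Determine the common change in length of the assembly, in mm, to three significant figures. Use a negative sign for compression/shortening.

A_1 = 179.1 mm².
Equal strain + equilibrium ⇒ each member carries load in proportion to AE: A₁E₁ = 20770000 N, A₂E₂ = 101000000 N, ΣAE = 121800000 N.
δ = PL/ΣAE = -49700·549/121800000 = -0.224 mm.

-0.224 mm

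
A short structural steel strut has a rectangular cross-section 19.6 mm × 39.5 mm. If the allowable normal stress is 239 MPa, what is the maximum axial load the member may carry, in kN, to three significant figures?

A = 774.2 mm².
P_max = σ_allow · A = 239 · 774.2 = 185000 N = 185 kN.

185 kN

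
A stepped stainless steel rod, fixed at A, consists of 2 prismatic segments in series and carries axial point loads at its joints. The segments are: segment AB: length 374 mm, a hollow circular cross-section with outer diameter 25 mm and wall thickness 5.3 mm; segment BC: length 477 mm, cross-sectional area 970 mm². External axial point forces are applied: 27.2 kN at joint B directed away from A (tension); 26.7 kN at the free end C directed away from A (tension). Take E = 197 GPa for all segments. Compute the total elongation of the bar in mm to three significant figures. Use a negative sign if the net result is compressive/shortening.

0.379 mm

Internal axial forces (sectioning from the free end, tension +): N_BC = 26.7 kN, N_AB = 53.9 kN.
A_AB = 328 mm².
δ_AB = 53900·374/(328·197000) = 0.312 mm
δ_BC = 26700·477/(970·197000) = 0.06665 mm
δ = Σδ_i = 0.3786 mm.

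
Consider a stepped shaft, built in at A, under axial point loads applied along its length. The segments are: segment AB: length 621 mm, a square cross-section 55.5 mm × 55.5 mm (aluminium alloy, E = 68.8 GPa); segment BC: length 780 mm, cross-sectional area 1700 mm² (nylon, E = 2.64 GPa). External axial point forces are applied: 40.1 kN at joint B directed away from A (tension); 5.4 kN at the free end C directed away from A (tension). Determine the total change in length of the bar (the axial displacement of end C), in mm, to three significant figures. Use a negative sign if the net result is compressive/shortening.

Internal axial forces (sectioning from the free end, tension +): N_BC = 5.4 kN, N_AB = 45.5 kN.
A_AB = 3080 mm².
δ_AB = 45500·621/(3080·68800) = 0.1333 mm
δ_BC = 5400·780/(1700·2640) = 0.9385 mm
δ = Σδ_i = 1.072 mm.

1.07 mm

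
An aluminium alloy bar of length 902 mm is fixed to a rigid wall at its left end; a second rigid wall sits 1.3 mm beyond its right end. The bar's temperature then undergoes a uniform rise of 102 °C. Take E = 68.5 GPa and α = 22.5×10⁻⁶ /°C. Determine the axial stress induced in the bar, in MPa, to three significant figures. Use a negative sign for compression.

Free thermal expansion αLΔT = 22.5e-6 · 902 · 102 = 2.07 mm.
The walls engage after the gap closes; constrained expansion = 2.07 − 1.3 = 0.7701 mm.
The walls impose strain ε = −(0.7701)/902 = -8.5376e-04; σ = Eε = 68500 · -8.5376e-04 = -58.48 MPa.

-58.5 MPa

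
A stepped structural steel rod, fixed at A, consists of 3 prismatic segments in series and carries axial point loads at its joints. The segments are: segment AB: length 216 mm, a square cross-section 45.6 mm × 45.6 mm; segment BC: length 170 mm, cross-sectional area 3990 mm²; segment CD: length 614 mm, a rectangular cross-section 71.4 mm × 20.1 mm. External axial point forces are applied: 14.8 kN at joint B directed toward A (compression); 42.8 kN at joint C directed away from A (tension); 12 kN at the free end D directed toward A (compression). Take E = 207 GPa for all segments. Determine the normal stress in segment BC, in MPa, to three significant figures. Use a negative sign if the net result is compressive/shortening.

7.72 MPa

Internal axial forces (sectioning from the free end, tension +): N_CD = -12 kN, N_BC = 30.8 kN, N_AB = 16 kN.
σ_BC = N_BC/A_BC = 30800/3990 = 7.719 MPa.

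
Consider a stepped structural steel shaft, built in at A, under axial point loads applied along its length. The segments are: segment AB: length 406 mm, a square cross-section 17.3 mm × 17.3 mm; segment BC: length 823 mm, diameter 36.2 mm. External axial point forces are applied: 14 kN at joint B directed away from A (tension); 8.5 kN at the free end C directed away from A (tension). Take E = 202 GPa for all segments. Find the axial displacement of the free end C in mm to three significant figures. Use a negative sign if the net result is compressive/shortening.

Internal axial forces (sectioning from the free end, tension +): N_BC = 8.5 kN, N_AB = 22.5 kN.
A_AB = 299.3 mm².
A_BC = 1029 mm².
δ_AB = 22500·406/(299.3·202000) = 0.1511 mm
δ_BC = 8500·823/(1029·202000) = 0.03365 mm
δ = Σδ_i = 0.1847 mm.

0.185 mm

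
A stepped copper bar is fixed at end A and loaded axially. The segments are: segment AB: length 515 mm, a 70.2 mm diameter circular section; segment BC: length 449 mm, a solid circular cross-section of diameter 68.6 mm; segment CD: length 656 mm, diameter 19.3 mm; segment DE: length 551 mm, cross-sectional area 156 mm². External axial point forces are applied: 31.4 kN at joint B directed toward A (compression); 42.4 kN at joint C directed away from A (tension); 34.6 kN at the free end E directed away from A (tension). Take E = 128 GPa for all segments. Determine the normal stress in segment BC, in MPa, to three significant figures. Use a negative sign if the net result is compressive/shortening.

Internal axial forces (sectioning from the free end, tension +): N_DE = 34.6 kN, N_CD = 34.6 kN, N_BC = 77 kN, N_AB = 45.6 kN.
A_BC = 3696 mm².
σ_BC = N_BC/A_BC = 77000/3696 = 20.83 MPa.

20.8 MPa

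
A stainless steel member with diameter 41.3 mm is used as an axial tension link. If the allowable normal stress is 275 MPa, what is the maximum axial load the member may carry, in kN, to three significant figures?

368 kN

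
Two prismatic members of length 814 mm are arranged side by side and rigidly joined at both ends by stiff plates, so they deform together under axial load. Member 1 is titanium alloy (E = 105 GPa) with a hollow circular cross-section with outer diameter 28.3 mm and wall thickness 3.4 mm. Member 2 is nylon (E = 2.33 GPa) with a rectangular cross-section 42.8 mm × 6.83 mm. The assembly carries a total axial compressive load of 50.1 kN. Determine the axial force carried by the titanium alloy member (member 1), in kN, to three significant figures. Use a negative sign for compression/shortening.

A_1 = 266 mm².
A_2 = 292.3 mm².
Equal strain + equilibrium ⇒ each member carries load in proportion to AE: A₁E₁ = 27930000 N, A₂E₂ = 681100 N, ΣAE = 28610000 N.
F₁ = P·A₁E₁/ΣAE = -50100·27930000/28610000 = -48910 N.

-48.9 kN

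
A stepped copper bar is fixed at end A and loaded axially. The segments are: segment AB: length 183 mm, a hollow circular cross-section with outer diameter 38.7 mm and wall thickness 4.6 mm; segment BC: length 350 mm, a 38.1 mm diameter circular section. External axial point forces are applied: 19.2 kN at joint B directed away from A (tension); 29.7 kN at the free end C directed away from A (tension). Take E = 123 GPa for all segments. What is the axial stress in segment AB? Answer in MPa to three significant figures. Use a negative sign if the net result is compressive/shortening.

99.2 MPa

Internal axial forces (sectioning from the free end, tension +): N_BC = 29.7 kN, N_AB = 48.9 kN.
A_AB = 492.8 mm².
σ_AB = N_AB/A_AB = 48900/492.8 = 99.23 MPa.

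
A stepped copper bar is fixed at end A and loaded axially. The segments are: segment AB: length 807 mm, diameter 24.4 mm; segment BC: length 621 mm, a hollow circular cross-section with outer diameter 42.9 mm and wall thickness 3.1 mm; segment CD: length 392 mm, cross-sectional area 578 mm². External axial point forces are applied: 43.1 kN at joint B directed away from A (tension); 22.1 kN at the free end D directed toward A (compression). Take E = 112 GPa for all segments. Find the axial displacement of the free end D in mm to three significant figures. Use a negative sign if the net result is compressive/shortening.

-0.126 mm

Internal axial forces (sectioning from the free end, tension +): N_CD = -22.1 kN, N_BC = -22.1 kN, N_AB = 21 kN.
A_AB = 467.6 mm².
A_BC = 387.6 mm².
δ_AB = 21000·807/(467.6·112000) = 0.3236 mm
δ_BC = -22100·621/(387.6·112000) = -0.3161 mm
δ_CD = -22100·392/(578·112000) = -0.1338 mm
δ = Σδ_i = -0.1264 mm.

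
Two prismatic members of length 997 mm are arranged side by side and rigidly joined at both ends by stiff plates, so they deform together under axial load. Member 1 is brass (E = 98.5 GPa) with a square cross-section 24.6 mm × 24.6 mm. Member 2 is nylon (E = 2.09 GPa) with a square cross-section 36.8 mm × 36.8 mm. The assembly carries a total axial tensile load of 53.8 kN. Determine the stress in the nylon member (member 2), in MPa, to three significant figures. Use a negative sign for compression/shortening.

A_1 = 605.2 mm².
A_2 = 1354 mm².
Equal strain + equilibrium ⇒ each member carries load in proportion to AE: A₁E₁ = 59610000 N, A₂E₂ = 2830000 N, ΣAE = 62440000 N.
σ₂ = P·E₂/ΣAE = 53800·2090/62440000 = 1.801 MPa.

1.80 MPa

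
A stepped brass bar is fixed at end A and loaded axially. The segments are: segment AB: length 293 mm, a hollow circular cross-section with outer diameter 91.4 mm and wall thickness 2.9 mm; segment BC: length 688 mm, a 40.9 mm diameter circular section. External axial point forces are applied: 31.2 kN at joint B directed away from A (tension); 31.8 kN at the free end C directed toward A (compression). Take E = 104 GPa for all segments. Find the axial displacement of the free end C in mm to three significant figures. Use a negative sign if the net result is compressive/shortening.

-0.162 mm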